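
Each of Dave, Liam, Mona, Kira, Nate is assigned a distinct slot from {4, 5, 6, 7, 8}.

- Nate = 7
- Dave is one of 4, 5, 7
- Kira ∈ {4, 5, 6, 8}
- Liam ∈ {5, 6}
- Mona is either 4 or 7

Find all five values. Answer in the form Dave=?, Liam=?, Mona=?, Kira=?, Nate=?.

Dave=5, Liam=6, Mona=4, Kira=8, Nate=7

Nate's domain is down to {7}, so Nate = 7. Strike 7 from Dave, Mona.
Mona's domain is down to {4}, so Mona = 4. Eliminate 4 elsewhere: Dave, Kira.
That leaves Dave = 5. Eliminate 5 elsewhere: Liam, Kira.
Liam must be 6 (only option left). Strike 6 from Kira.
That leaves Kira = 8.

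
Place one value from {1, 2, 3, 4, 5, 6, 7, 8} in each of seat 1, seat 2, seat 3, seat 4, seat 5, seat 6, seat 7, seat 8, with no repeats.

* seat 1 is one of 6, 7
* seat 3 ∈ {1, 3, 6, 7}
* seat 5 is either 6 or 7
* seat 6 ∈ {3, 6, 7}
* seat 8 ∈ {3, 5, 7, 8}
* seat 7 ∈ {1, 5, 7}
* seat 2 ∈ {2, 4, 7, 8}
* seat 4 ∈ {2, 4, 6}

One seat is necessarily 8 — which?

seat 8

The 2 variables seat 1 and seat 5 are confined to {6, 7}, which locks those values in; drop them from seat 2, seat 3, seat 4, seat 6, seat 7, seat 8.
That leaves seat 6 = 3. Remove 3 from seat 3, seat 8.
seat 3 must be 1 (only option left). Eliminate 1 elsewhere: seat 7.
That leaves seat 7 = 5. So seat 8 can't be 5.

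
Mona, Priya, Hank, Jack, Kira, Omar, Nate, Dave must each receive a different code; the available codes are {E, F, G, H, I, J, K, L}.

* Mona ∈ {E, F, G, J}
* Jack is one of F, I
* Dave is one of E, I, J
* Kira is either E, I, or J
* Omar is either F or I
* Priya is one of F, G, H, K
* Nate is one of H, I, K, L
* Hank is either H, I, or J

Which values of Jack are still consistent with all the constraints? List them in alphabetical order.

F, I

The 8 variables together cover exactly {E, F, G, H, I, J, K, L} — 8 values for 8 variables — and L appears only in Nate's list, so Nate = L.
Among the 7 still-open variables, K fits only Priya (and all 7 values in {E, F, G, H, I, J, K} must be used), so Priya = K.
Among the 6 still-open variables, G fits only Mona (and all 6 values in {E, F, G, H, I, J} must be used), so Mona = G.
The 5 still-open variables together cover exactly {E, F, H, I, J} — 5 values for 5 variables — and H appears only in Hank's list, so Hank = H.
Jack and Omar share exactly the 2 values {F, I}; by pigeonhole those values go to them, so strike F, I from Kira, Dave.
No further eliminations apply; Jack can still be any of F, I.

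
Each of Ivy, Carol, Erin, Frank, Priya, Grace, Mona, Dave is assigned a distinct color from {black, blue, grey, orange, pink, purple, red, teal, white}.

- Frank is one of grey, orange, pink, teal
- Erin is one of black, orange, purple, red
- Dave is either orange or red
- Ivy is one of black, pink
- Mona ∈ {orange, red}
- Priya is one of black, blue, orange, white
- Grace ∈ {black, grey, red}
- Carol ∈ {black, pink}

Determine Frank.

Ivy and Carol share exactly the 2 values {black, pink}; by pigeonhole those values go to them, so strike black, pink from Erin, Frank, Priya, Grace.
Mona and Dave share exactly the 2 values {orange, red}; by pigeonhole those values go to them, so strike orange, red from Erin, Frank, Priya, Grace.
Erin has just one choice, so Erin = purple.
Grace must be grey (only option left). So Frank can't be grey.
So Frank = teal.

teal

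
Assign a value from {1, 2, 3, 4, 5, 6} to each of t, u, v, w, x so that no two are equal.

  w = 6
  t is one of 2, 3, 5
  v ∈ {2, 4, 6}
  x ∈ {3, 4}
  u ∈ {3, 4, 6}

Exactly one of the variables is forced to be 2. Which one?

v

w has just one choice, so w = 6. Strike 6 from u, v.
Among the 4 still-open variables, 5 fits only t (and all 4 values in {2, 3, 4, 5} must be used), so t = 5.
Among the 3 still-open variables, 2 fits only v (and all 3 values in {2, 3, 4} must be used), so v = 2.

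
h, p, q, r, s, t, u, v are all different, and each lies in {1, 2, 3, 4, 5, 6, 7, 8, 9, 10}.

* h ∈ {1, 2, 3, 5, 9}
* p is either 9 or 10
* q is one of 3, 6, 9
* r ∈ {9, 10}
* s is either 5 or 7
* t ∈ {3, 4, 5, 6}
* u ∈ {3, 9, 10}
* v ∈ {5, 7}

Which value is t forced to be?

p and r share exactly the 2 values {9, 10}; by pigeonhole those values go to them, so strike 9, 10 from h, q, u.
u's domain is down to {3}, so u = 3. So h, q, t can't be 3.
That leaves q = 6. Remove 6 from t.
s and v share exactly the 2 values {5, 7}; by pigeonhole those values go to them, so strike 5, 7 from h, t.
So t = 4.

4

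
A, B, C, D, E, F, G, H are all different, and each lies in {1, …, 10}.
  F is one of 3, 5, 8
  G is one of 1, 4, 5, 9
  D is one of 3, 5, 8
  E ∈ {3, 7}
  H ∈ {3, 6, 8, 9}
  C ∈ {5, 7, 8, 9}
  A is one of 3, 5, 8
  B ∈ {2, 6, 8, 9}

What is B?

2

The 3 variables A, D, F are confined to {3, 5, 8}, which locks those values in; drop them from B, C, E, G, H.
That leaves E = 7. Remove 7 from C.
C's domain is down to {9}, so C = 9. Strike 9 from B, G, H.
H's domain is down to {6}, so H = 6. So B can't be 6.
So B = 2.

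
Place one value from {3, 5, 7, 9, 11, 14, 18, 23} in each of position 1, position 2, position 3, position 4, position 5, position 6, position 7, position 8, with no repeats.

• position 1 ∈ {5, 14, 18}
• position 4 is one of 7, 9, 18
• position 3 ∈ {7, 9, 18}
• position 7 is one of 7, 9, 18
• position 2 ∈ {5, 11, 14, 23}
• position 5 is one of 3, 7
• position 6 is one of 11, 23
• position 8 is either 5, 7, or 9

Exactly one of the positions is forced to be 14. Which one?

The 8 variables together cover exactly {3, 5, 7, 9, 11, 14, 18, 23} — 8 values for 8 variables — and 3 appears only in position 5's list, so position 5 = 3.
position 3, position 4, position 7 between them cover only {7, 9, 18} — a naked triple. Remove those values from position 1, position 8.
position 8 has just one choice, so position 8 = 5. Remove 5 from position 1, position 2.
So 14 goes to position 1.

position 1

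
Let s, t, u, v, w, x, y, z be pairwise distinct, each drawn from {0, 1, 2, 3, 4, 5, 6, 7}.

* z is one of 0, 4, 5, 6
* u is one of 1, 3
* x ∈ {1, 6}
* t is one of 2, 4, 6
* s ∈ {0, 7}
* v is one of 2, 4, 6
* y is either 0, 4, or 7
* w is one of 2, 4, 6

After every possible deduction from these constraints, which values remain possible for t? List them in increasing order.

The 8 variables draw from only 8 values {0, 1, 2, 3, 4, 5, 6, 7}, so each is used; only u can be 3, hence u = 3.
The 7 still-open variables draw from only 7 values {0, 1, 2, 4, 5, 6, 7}, so each is used; only x can be 1, hence x = 1.
The 6 still-open variables together cover exactly {0, 2, 4, 5, 6, 7} — 6 values for 6 variables — and 5 appears only in z's list, so z = 5.
t, v, w between them cover only {2, 4, 6} — a naked triple. Remove those values from y.
No further eliminations apply; t can still be any of 2, 4, 6.

2, 4, 6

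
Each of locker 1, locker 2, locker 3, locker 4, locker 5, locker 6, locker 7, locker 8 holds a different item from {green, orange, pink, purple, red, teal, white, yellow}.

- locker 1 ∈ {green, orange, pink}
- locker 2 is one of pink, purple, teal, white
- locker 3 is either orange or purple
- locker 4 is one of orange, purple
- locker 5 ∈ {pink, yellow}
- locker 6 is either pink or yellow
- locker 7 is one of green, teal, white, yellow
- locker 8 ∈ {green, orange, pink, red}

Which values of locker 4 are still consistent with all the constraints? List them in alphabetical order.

Among the 8 variables, red fits only locker 8 (and all 8 values in {green, orange, pink, purple, red, teal, white, yellow} must be used), so locker 8 = red.
locker 3 and locker 4 between them cover only {orange, purple} — a naked pair. Remove those values from locker 1, locker 2.
The 2 variables locker 5 and locker 6 are confined to {pink, yellow}, which locks those values in; drop them from locker 1, locker 2, locker 7.
locker 1 has just one choice, so locker 1 = green. So locker 7 can't be green.
No further eliminations apply; locker 4 can still be any of orange, purple.

orange, purple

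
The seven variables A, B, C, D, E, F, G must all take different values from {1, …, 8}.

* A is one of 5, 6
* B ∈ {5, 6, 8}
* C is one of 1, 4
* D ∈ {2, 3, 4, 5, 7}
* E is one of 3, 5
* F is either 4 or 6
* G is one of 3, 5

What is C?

E and G share exactly the 2 values {3, 5}; by pigeonhole those values go to them, so strike 3, 5 from A, B, D.
A's domain is down to {6}, so A = 6. Remove 6 from B, F.
B's domain is down to {8}, so B = 8.
F must be 4 (only option left). So C, D can't be 4.
So C = 1.

1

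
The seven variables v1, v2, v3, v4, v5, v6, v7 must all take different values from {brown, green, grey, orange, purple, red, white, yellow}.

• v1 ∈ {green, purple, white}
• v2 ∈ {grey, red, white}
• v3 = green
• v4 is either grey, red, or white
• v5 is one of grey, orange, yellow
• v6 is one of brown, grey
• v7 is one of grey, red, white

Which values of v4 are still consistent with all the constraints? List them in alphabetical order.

grey, red, white

v3 must be green (only option left). Remove green from v1.
v2, v4, v7 share exactly the 3 values {grey, red, white}; by pigeonhole those values go to them, so strike grey, red, white from v1, v5, v6.
v1 must be purple (only option left).
v6 has just one choice, so v6 = brown.
No further eliminations apply; v4 can still be any of grey, red, white.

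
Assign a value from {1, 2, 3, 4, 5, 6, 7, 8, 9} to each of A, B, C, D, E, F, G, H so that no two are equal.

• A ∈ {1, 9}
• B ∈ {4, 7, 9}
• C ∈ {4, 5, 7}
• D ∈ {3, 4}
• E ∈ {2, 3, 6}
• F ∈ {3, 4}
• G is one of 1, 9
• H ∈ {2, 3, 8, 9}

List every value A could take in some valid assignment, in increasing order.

A and G share exactly the 2 values {1, 9}; by pigeonhole those values go to them, so strike 1, 9 from B, H.
The 2 variables D and F are confined to {3, 4}, which locks those values in; drop them from B, C, E, H.
B has just one choice, so B = 7. Remove 7 from C.
That leaves C = 5.
No further eliminations apply; A can still be any of 1, 9.

1, 9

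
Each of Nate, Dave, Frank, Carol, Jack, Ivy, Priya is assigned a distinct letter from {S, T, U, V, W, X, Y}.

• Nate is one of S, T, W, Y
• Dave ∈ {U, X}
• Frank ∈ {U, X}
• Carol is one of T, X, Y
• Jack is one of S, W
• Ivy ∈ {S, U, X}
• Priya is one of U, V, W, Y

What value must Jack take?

Among the 7 variables, V fits only Priya (and all 7 values in {S, T, U, V, W, X, Y} must be used), so Priya = V.
Dave and Frank between them cover only {U, X} — a naked pair. Remove those values from Carol, Ivy.
Ivy must be S (only option left). Remove S from Nate, Jack.
So Jack = W.

W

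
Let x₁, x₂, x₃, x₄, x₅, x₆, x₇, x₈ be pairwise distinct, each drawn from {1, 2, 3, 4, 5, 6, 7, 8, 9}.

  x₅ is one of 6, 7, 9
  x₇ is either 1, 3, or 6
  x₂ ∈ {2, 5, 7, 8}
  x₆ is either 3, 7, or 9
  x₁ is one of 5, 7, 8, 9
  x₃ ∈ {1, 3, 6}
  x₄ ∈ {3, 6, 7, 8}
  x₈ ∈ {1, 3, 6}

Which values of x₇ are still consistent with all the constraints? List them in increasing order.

The 8 variables together cover exactly {1, 2, 3, 5, 6, 7, 8, 9} — 8 values for 8 variables — and 2 appears only in x₂'s list, so x₂ = 2.
The 7 still-open variables together cover exactly {1, 3, 5, 6, 7, 8, 9} — 7 values for 7 variables — and 5 appears only in x₁'s list, so x₁ = 5.
The 6 still-open variables draw from only 6 values {1, 3, 6, 7, 8, 9}, so each is used; only x₄ can be 8, hence x₄ = 8.
The 3 variables x₃, x₇, x₈ are confined to {1, 3, 6}, which locks those values in; drop them from x₅, x₆.
No further eliminations apply; x₇ can still be any of 1, 3, 6.

1, 3, 6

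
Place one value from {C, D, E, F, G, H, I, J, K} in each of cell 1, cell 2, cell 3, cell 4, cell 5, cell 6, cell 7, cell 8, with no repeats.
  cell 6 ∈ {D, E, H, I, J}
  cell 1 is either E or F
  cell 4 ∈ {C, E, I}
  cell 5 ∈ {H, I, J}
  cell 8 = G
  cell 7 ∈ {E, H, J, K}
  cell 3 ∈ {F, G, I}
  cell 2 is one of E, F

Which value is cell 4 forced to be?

cell 8's domain is down to {G}, so cell 8 = G. Eliminate G elsewhere: cell 3.
cell 1 and cell 2 share exactly the 2 values {E, F}; by pigeonhole those values go to them, so strike E, F from cell 3, cell 4, cell 6, cell 7.
cell 3 has just one choice, so cell 3 = I. Strike I from cell 4, cell 5, cell 6.
So cell 4 = C.

C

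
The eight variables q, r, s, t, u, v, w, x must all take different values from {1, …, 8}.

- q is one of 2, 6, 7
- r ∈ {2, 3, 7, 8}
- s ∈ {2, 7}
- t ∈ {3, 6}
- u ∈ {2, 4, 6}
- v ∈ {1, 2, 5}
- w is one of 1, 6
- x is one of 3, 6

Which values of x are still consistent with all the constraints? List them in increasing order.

3, 6

The 8 variables draw from only 8 values {1, 2, 3, 4, 5, 6, 7, 8}, so each is used; only u can be 4, hence u = 4.
The 7 still-open variables draw from only 7 values {1, 2, 3, 5, 6, 7, 8}, so each is used; only v can be 5, hence v = 5.
Among the 6 still-open variables, 1 fits only w (and all 6 values in {1, 2, 3, 6, 7, 8} must be used), so w = 1.
The 5 still-open variables draw from only 5 values {2, 3, 6, 7, 8}, so each is used; only r can be 8, hence r = 8.
t and x between them cover only {3, 6} — a naked pair. Remove those values from q.
No further eliminations apply; x can still be any of 3, 6.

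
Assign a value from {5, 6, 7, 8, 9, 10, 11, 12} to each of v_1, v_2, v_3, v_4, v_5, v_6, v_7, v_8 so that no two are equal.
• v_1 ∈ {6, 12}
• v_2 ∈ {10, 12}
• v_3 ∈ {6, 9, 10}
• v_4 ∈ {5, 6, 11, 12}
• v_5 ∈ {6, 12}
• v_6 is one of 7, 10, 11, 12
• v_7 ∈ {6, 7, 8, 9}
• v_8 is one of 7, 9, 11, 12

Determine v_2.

Among the 8 variables, 5 fits only v_4 (and all 8 values in {5, 6, 7, 8, 9, 10, 11, 12} must be used), so v_4 = 5.
The 7 still-open variables together cover exactly {6, 7, 8, 9, 10, 11, 12} — 7 values for 7 variables — and 8 appears only in v_7's list, so v_7 = 8.
v_1 and v_5 share exactly the 2 values {6, 12}; by pigeonhole those values go to them, so strike 6, 12 from v_2, v_3, v_6, v_8.
So v_2 = 10.

10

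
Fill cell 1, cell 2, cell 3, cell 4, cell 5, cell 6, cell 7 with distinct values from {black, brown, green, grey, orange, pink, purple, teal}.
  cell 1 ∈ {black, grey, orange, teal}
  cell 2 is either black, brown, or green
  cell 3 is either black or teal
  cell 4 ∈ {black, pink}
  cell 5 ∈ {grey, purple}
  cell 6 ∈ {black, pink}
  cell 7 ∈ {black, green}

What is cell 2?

brown

cell 4 and cell 6 between them cover only {black, pink} — a naked pair. Remove those values from cell 1, cell 2, cell 3, cell 7.
That leaves cell 3 = teal. Strike teal from cell 1.
That leaves cell 7 = green. Eliminate green elsewhere: cell 2.
So cell 2 = brown.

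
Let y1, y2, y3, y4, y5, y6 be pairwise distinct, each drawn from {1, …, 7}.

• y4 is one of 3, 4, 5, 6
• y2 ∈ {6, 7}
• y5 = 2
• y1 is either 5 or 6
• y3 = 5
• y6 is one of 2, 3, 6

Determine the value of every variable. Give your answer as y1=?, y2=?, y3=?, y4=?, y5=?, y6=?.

y1=6, y2=7, y3=5, y4=4, y5=2, y6=3

y3 must be 5 (only option left). So y1, y4 can't be 5.
y5 must be 2 (only option left). Eliminate 2 elsewhere: y6.
y1's domain is down to {6}, so y1 = 6. So y2, y4, y6 can't be 6.
y2's domain is down to {7}, so y2 = 7.
y6 must be 3 (only option left). Remove 3 from y4.
y4 must be 4 (only option left).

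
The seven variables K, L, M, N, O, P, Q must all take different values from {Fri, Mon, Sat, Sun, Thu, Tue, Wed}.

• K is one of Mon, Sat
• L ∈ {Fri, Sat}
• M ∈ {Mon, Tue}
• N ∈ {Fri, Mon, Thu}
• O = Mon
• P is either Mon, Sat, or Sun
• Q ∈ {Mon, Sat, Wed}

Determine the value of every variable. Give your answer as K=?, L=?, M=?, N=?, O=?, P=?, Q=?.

O must be Mon (only option left). Eliminate Mon elsewhere: K, M, N, P, Q.
K must be Sat (only option left). So L, P, Q can't be Sat.
L has just one choice, so L = Fri. So N can't be Fri.
That leaves M = Tue.
N has just one choice, so N = Thu.
P has just one choice, so P = Sun.
Q must be Wed (only option left).

K=Sat, L=Fri, M=Tue, N=Thu, O=Mon, P=Sun, Q=Wed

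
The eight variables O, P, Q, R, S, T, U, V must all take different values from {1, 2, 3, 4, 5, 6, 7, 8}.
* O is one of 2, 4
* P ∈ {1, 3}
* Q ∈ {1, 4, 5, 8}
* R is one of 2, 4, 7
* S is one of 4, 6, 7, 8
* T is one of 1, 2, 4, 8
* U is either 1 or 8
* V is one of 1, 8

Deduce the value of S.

The 8 variables together cover exactly {1, 2, 3, 4, 5, 6, 7, 8} — 8 values for 8 variables — and 3 appears only in P's list, so P = 3.
Among the 7 still-open variables, 5 fits only Q (and all 7 values in {1, 2, 4, 5, 6, 7, 8} must be used), so Q = 5.
Among the 6 still-open variables, 6 fits only S (and all 6 values in {1, 2, 4, 6, 7, 8} must be used), so S = 6.

6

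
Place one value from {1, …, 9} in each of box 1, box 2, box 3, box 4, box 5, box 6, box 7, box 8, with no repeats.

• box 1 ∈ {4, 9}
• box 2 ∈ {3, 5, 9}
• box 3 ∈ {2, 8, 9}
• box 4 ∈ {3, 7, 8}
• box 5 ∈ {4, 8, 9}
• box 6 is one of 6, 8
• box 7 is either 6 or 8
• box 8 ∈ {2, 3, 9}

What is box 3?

The 8 variables draw from only 8 values {2, 3, 4, 5, 6, 7, 8, 9}, so each is used; only box 2 can be 5, hence box 2 = 5.
The 7 still-open variables together cover exactly {2, 3, 4, 6, 7, 8, 9} — 7 values for 7 variables — and 7 appears only in box 4's list, so box 4 = 7.
Among the 6 still-open variables, 3 fits only box 8 (and all 6 values in {2, 3, 4, 6, 8, 9} must be used), so box 8 = 3.
The 5 still-open variables together cover exactly {2, 4, 6, 8, 9} — 5 values for 5 variables — and 2 appears only in box 3's list, so box 3 = 2.

2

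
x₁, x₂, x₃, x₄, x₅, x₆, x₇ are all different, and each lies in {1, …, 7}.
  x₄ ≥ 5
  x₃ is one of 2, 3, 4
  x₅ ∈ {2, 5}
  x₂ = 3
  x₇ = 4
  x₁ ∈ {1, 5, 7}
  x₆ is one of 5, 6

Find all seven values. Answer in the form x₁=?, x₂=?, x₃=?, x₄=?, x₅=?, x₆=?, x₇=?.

x₂'s domain is down to {3}, so x₂ = 3. So x₃ can't be 3.
That leaves x₇ = 4. Strike 4 from x₃.
x₃ must be 2 (only option left). So x₅ can't be 2.
That leaves x₅ = 5. Remove 5 from x₁, x₄, x₆.
x₆ has just one choice, so x₆ = 6. Strike 6 from x₄.
x₄'s domain is down to {7}, so x₄ = 7. Remove 7 from x₁.
x₁ must be 1 (only option left).

x₁=1, x₂=3, x₃=2, x₄=7, x₅=5, x₆=6, x₇=4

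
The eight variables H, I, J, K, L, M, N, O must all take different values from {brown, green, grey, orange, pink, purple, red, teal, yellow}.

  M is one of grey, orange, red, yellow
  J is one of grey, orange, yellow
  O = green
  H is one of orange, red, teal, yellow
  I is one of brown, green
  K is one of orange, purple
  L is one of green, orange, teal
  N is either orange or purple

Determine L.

O must be green (only option left). Strike green from I, L.
I's domain is down to {brown}, so I = brown.
K and N between them cover only {orange, purple} — a naked pair. Remove those values from H, J, L, M.
So L = teal.

teal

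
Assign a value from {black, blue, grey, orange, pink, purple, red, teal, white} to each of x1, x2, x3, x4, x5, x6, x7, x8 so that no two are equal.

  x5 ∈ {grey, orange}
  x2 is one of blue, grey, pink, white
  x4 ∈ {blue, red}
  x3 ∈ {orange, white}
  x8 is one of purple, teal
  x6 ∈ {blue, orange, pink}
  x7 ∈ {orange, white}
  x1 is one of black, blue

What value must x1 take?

The 2 variables x3 and x7 are confined to {orange, white}, which locks those values in; drop them from x2, x5, x6.
x5 must be grey (only option left). Strike grey from x2.
The 2 variables x2 and x6 are confined to {blue, pink}, which locks those values in; drop them from x1, x4.
So x1 = black.

black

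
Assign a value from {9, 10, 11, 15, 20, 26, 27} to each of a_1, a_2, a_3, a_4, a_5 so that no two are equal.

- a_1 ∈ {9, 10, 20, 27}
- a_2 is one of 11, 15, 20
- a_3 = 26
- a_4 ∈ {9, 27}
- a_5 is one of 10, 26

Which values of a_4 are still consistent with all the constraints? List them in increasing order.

a_3 has just one choice, so a_3 = 26. Strike 26 from a_5.
a_5 has just one choice, so a_5 = 10. Strike 10 from a_1.
No further eliminations apply; a_4 can still be any of 9, 27.

9, 27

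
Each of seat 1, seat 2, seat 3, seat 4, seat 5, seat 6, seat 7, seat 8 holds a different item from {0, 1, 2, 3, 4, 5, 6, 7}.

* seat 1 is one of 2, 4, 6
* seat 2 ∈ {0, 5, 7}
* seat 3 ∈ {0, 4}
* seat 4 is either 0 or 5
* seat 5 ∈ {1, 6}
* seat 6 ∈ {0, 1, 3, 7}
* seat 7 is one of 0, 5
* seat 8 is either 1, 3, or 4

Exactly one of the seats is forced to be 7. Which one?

seat 2

Among the 8 variables, 2 fits only seat 1 (and all 8 values in {0, 1, 2, 3, 4, 5, 6, 7} must be used), so seat 1 = 2.
The 7 still-open variables draw from only 7 values {0, 1, 3, 4, 5, 6, 7}, so each is used; only seat 5 can be 6, hence seat 5 = 6.
seat 4 and seat 7 between them cover only {0, 5} — a naked pair. Remove those values from seat 2, seat 3, seat 6.
So 7 goes to seat 2.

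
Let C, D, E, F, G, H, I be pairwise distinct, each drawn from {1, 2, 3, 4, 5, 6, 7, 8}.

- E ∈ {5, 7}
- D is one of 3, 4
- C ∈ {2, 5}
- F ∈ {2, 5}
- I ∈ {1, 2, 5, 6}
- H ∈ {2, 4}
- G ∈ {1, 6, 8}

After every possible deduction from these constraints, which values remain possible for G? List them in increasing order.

C and F between them cover only {2, 5} — a naked pair. Remove those values from E, H, I.
That leaves E = 7.
H must be 4 (only option left). Eliminate 4 elsewhere: D.
D must be 3 (only option left).
No further eliminations apply; G can still be any of 1, 6, 8.

1, 6, 8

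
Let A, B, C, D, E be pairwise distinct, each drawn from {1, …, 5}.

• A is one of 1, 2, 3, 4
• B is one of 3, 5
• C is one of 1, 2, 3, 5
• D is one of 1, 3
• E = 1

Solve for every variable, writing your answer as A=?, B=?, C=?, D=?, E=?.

A=4, B=5, C=2, D=3, E=1

E has just one choice, so E = 1. Remove 1 from A, C, D.
That leaves D = 3. Eliminate 3 elsewhere: A, B, C.
That leaves B = 5. Strike 5 from C.
That leaves C = 2. Remove 2 from A.
A must be 4 (only option left).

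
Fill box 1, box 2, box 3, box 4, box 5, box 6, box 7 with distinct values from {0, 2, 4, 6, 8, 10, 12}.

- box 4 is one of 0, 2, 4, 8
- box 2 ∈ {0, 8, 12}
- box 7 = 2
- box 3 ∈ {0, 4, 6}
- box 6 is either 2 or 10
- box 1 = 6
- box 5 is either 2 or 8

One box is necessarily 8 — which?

box 5

box 1 must be 6 (only option left). So box 3 can't be 6.
box 7 must be 2 (only option left). Strike 2 from box 4, box 5, box 6.
So 8 goes to box 5.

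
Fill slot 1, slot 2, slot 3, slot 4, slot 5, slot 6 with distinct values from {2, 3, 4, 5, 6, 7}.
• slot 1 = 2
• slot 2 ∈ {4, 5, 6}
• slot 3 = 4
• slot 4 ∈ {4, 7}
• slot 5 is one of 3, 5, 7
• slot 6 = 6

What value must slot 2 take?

5

slot 1's domain is down to {2}, so slot 1 = 2.
That leaves slot 3 = 4. Eliminate 4 elsewhere: slot 2, slot 4.
slot 4 must be 7 (only option left). Strike 7 from slot 5.
slot 6 must be 6 (only option left). Eliminate 6 elsewhere: slot 2.
So slot 2 = 5.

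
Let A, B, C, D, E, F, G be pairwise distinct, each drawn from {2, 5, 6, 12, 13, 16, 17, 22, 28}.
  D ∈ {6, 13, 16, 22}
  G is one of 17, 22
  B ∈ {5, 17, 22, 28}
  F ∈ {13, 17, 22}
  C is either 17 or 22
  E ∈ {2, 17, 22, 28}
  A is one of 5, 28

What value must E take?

2

C and G share exactly the 2 values {17, 22}; by pigeonhole those values go to them, so strike 17, 22 from B, D, E, F.
F's domain is down to {13}, so F = 13. Eliminate 13 elsewhere: D.
A and B between them cover only {5, 28} — a naked pair. Remove those values from E.
So E = 2.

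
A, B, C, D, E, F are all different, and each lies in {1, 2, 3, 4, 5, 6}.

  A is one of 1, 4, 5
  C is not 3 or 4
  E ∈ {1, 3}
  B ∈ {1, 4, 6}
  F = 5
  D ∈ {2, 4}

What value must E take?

3

F must be 5 (only option left). So A, C can't be 5.
Among the 5 still-open variables, 3 fits only E (and all 5 values in {1, 2, 3, 4, 6} must be used), so E = 3.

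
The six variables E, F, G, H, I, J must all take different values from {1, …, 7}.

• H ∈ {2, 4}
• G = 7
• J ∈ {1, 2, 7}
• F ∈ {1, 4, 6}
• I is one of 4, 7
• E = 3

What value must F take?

E's domain is down to {3}, so E = 3.
G has just one choice, so G = 7. Eliminate 7 elsewhere: I, J.
I has just one choice, so I = 4. Strike 4 from F, H.
H's domain is down to {2}, so H = 2. Strike 2 from J.
J's domain is down to {1}, so J = 1. So F can't be 1.
So F = 6.

6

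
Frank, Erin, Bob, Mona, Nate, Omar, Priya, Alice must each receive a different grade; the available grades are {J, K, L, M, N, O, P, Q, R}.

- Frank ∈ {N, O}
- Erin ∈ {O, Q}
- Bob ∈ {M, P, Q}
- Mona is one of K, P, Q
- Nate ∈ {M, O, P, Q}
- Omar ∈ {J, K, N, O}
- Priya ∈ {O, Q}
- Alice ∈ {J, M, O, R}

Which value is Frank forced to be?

The 8 variables together cover exactly {J, K, M, N, O, P, Q, R} — 8 values for 8 variables — and R appears only in Alice's list, so Alice = R.
Among the 7 still-open variables, J fits only Omar (and all 7 values in {J, K, M, N, O, P, Q} must be used), so Omar = J.
Among the 6 still-open variables, K fits only Mona (and all 6 values in {K, M, N, O, P, Q} must be used), so Mona = K.
Among the 5 still-open variables, N fits only Frank (and all 5 values in {M, N, O, P, Q} must be used), so Frank = N.

N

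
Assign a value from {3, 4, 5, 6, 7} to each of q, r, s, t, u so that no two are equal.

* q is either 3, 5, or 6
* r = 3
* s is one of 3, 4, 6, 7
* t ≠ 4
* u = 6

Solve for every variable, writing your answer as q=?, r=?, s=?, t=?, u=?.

r must be 3 (only option left). Remove 3 from q, s, t.
u has just one choice, so u = 6. Eliminate 6 elsewhere: q, s, t.
q's domain is down to {5}, so q = 5. Strike 5 from t.
t's domain is down to {7}, so t = 7. So s can't be 7.
s's domain is down to {4}, so s = 4.

q=5, r=3, s=4, t=7, u=6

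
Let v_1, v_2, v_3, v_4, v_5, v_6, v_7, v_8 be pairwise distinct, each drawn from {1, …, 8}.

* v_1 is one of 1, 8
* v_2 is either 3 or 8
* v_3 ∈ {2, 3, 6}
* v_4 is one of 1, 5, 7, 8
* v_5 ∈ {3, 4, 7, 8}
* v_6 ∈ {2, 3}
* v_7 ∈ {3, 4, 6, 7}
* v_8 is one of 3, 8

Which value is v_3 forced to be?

6

The 8 variables together cover exactly {1, 2, 3, 4, 5, 6, 7, 8} — 8 values for 8 variables — and 5 appears only in v_4's list, so v_4 = 5.
The 7 still-open variables draw from only 7 values {1, 2, 3, 4, 6, 7, 8}, so each is used; only v_1 can be 1, hence v_1 = 1.
The 2 variables v_2 and v_8 are confined to {3, 8}, which locks those values in; drop them from v_3, v_5, v_6, v_7.
That leaves v_6 = 2. So v_3 can't be 2.
So v_3 = 6.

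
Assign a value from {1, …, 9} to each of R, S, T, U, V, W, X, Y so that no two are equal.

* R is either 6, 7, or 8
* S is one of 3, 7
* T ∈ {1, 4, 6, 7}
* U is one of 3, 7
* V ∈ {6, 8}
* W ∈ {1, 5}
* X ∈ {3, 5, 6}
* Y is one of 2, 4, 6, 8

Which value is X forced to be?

The 8 variables draw from only 8 values {1, 2, 3, 4, 5, 6, 7, 8}, so each is used; only Y can be 2, hence Y = 2.
The 7 still-open variables draw from only 7 values {1, 3, 4, 5, 6, 7, 8}, so each is used; only T can be 4, hence T = 4.
The 6 still-open variables draw from only 6 values {1, 3, 5, 6, 7, 8}, so each is used; only W can be 1, hence W = 1.
The 5 still-open variables together cover exactly {3, 5, 6, 7, 8} — 5 values for 5 variables — and 5 appears only in X's list, so X = 5.

5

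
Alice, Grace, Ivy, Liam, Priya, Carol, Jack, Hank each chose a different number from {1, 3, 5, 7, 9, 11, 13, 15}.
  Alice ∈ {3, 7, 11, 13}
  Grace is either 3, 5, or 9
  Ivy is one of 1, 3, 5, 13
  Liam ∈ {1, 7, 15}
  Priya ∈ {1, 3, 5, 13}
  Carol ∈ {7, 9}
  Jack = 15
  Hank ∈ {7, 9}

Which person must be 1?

Jack must be 15 (only option left). Eliminate 15 elsewhere: Liam.
Among the 7 still-open variables, 11 fits only Alice (and all 7 values in {1, 3, 5, 7, 9, 11, 13} must be used), so Alice = 11.
Carol and Hank between them cover only {7, 9} — a naked pair. Remove those values from Grace, Liam.
So 1 goes to Liam.

Liam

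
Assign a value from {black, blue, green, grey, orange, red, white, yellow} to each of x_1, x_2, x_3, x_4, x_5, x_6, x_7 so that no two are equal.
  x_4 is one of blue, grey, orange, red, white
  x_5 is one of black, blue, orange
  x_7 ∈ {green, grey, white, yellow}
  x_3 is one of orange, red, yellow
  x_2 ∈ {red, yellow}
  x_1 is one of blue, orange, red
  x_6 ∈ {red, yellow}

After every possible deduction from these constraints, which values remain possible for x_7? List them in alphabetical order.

x_2 and x_6 between them cover only {red, yellow} — a naked pair. Remove those values from x_1, x_3, x_4, x_7.
x_3 has just one choice, so x_3 = orange. So x_1, x_4, x_5 can't be orange.
x_1's domain is down to {blue}, so x_1 = blue. Strike blue from x_4, x_5.
That leaves x_5 = black.
No further eliminations apply; x_7 can still be any of green, grey, white.

green, grey, white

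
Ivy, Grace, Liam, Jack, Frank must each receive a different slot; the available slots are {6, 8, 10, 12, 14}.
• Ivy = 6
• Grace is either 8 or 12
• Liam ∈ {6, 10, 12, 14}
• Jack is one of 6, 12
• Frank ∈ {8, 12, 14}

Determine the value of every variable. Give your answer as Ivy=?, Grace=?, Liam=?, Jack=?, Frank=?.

Ivy has just one choice, so Ivy = 6. Strike 6 from Liam, Jack.
Jack's domain is down to {12}, so Jack = 12. So Grace, Liam, Frank can't be 12.
Grace's domain is down to {8}, so Grace = 8. Eliminate 8 elsewhere: Frank.
Frank's domain is down to {14}, so Frank = 14. Eliminate 14 elsewhere: Liam.
That leaves Liam = 10.

Ivy=6, Grace=8, Liam=10, Jack=12, Frank=14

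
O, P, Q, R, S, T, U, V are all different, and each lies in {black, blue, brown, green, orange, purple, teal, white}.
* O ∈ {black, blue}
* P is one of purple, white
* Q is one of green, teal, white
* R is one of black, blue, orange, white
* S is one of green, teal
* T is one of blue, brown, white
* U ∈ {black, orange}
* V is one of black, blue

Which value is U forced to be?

The 8 variables together cover exactly {black, blue, brown, green, orange, purple, teal, white} — 8 values for 8 variables — and brown appears only in T's list, so T = brown.
The 7 still-open variables together cover exactly {black, blue, green, orange, purple, teal, white} — 7 values for 7 variables — and purple appears only in P's list, so P = purple.
O and V share exactly the 2 values {black, blue}; by pigeonhole those values go to them, so strike black, blue from R, U.
So U = orange.

orange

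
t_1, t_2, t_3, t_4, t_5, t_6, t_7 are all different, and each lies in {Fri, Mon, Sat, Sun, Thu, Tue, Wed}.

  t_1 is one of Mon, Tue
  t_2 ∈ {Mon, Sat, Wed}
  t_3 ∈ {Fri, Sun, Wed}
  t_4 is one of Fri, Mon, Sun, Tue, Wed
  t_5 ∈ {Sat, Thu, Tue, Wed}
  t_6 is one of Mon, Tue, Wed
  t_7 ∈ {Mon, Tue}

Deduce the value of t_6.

Among the 7 variables, Thu fits only t_5 (and all 7 values in {Fri, Mon, Sat, Sun, Thu, Tue, Wed} must be used), so t_5 = Thu.
The 6 still-open variables together cover exactly {Fri, Mon, Sat, Sun, Tue, Wed} — 6 values for 6 variables — and Sat appears only in t_2's list, so t_2 = Sat.
t_1 and t_7 between them cover only {Mon, Tue} — a naked pair. Remove those values from t_4, t_6.
So t_6 = Wed.

Wed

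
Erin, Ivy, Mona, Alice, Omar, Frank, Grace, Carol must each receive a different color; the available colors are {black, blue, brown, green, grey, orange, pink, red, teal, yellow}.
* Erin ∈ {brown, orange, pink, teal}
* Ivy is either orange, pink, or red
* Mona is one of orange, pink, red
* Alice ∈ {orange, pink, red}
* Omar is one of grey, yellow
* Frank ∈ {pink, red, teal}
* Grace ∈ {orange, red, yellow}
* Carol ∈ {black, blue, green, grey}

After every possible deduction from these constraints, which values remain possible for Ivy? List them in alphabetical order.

The 3 variables Ivy, Mona, Alice are confined to {orange, pink, red}, which locks those values in; drop them from Erin, Frank, Grace.
That leaves Frank = teal. Remove teal from Erin.
Grace must be yellow (only option left). Remove yellow from Omar.
Erin's domain is down to {brown}, so Erin = brown.
Omar must be grey (only option left). Remove grey from Carol.
No further eliminations apply; Ivy can still be any of orange, pink, red.

orange, pink, red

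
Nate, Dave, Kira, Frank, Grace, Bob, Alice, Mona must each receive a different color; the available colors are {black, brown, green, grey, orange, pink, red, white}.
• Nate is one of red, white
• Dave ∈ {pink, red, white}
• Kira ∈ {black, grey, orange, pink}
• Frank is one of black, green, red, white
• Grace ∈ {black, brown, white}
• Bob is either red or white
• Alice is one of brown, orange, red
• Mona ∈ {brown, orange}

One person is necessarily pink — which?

Dave

Among the 8 variables, green fits only Frank (and all 8 values in {black, brown, green, grey, orange, pink, red, white} must be used), so Frank = green.
The 7 still-open variables together cover exactly {black, brown, grey, orange, pink, red, white} — 7 values for 7 variables — and grey appears only in Kira's list, so Kira = grey.
Among the 6 still-open variables, black fits only Grace (and all 6 values in {black, brown, orange, pink, red, white} must be used), so Grace = black.
The 5 still-open variables together cover exactly {brown, orange, pink, red, white} — 5 values for 5 variables — and pink appears only in Dave's list, so Dave = pink.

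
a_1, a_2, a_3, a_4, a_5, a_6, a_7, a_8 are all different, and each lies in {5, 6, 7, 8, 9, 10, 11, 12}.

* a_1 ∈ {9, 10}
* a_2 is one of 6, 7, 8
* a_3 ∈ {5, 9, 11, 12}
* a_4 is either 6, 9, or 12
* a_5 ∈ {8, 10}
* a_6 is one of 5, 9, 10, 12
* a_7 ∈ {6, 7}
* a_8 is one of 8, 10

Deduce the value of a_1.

9

The 8 variables together cover exactly {5, 6, 7, 8, 9, 10, 11, 12} — 8 values for 8 variables — and 11 appears only in a_3's list, so a_3 = 11.
Among the 7 still-open variables, 5 fits only a_6 (and all 7 values in {5, 6, 7, 8, 9, 10, 12} must be used), so a_6 = 5.
The 6 still-open variables together cover exactly {6, 7, 8, 9, 10, 12} — 6 values for 6 variables — and 12 appears only in a_4's list, so a_4 = 12.
Among the 5 still-open variables, 9 fits only a_1 (and all 5 values in {6, 7, 8, 9, 10} must be used), so a_1 = 9.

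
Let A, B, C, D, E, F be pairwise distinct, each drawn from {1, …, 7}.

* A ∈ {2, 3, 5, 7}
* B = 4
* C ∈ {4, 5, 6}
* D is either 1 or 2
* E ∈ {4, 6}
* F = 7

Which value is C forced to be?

B must be 4 (only option left). Remove 4 from C, E.
E has just one choice, so E = 6. So C can't be 6.
So C = 5.

5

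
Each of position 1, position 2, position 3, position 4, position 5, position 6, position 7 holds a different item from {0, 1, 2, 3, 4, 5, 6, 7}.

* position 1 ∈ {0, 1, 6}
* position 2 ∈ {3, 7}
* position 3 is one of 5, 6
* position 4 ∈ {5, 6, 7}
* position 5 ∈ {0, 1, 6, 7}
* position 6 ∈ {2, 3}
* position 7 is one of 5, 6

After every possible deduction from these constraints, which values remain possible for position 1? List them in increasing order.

The 7 variables together cover exactly {0, 1, 2, 3, 5, 6, 7} — 7 values for 7 variables — and 2 appears only in position 6's list, so position 6 = 2.
The 6 still-open variables draw from only 6 values {0, 1, 3, 5, 6, 7}, so each is used; only position 2 can be 3, hence position 2 = 3.
position 3 and position 7 between them cover only {5, 6} — a naked pair. Remove those values from position 1, position 4, position 5.
position 4 must be 7 (only option left). Strike 7 from position 5.
No further eliminations apply; position 1 can still be any of 0, 1.

0, 1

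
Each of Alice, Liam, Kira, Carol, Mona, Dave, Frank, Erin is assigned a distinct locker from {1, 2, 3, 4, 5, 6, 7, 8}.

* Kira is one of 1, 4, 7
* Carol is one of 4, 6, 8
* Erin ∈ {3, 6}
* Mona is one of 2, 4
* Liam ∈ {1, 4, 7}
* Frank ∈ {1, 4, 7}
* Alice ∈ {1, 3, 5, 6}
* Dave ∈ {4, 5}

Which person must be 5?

The 8 variables draw from only 8 values {1, 2, 3, 4, 5, 6, 7, 8}, so each is used; only Mona can be 2, hence Mona = 2.
The 7 still-open variables draw from only 7 values {1, 3, 4, 5, 6, 7, 8}, so each is used; only Carol can be 8, hence Carol = 8.
The 3 variables Liam, Kira, Frank are confined to {1, 4, 7}, which locks those values in; drop them from Alice, Dave.
So 5 goes to Dave.

Dave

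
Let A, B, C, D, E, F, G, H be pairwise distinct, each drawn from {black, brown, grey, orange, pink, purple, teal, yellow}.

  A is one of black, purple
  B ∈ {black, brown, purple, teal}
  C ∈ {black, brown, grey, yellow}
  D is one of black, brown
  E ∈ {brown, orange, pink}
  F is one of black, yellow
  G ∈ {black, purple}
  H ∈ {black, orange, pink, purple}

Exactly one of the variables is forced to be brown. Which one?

D

The 8 variables draw from only 8 values {black, brown, grey, orange, pink, purple, teal, yellow}, so each is used; only C can be grey, hence C = grey.
The 7 still-open variables together cover exactly {black, brown, orange, pink, purple, teal, yellow} — 7 values for 7 variables — and teal appears only in B's list, so B = teal.
Among the 6 still-open variables, yellow fits only F (and all 6 values in {black, brown, orange, pink, purple, yellow} must be used), so F = yellow.
A and G between them cover only {black, purple} — a naked pair. Remove those values from D, H.
So brown goes to D.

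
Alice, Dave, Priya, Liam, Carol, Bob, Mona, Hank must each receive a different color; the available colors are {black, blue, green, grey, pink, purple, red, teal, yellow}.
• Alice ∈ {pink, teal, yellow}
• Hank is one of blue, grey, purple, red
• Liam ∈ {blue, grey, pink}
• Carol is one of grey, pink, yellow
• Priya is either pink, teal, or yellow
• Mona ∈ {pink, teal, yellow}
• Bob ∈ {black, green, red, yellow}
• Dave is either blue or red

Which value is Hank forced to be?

purple

Alice, Priya, Mona between them cover only {pink, teal, yellow} — a naked triple. Remove those values from Liam, Carol, Bob.
Carol must be grey (only option left). So Liam, Hank can't be grey.
Liam's domain is down to {blue}, so Liam = blue. So Dave, Hank can't be blue.
Dave's domain is down to {red}, so Dave = red. So Bob, Hank can't be red.
So Hank = purple.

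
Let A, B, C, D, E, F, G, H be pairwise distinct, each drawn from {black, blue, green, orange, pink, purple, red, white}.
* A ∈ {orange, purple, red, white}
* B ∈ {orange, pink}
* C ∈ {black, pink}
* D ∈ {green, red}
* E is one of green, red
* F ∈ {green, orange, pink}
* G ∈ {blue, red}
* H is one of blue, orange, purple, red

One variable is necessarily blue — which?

Among the 8 variables, black fits only C (and all 8 values in {black, blue, green, orange, pink, purple, red, white} must be used), so C = black.
The 7 still-open variables together cover exactly {blue, green, orange, pink, purple, red, white} — 7 values for 7 variables — and white appears only in A's list, so A = white.
The 6 still-open variables draw from only 6 values {blue, green, orange, pink, purple, red}, so each is used; only H can be purple, hence H = purple.
The 5 still-open variables draw from only 5 values {blue, green, orange, pink, red}, so each is used; only G can be blue, hence G = blue.

G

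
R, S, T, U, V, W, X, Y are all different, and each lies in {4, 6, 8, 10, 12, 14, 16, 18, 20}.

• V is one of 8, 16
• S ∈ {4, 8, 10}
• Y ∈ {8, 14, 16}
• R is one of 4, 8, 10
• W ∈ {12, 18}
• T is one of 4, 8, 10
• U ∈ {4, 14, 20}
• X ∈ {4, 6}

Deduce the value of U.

The 3 variables R, S, T are confined to {4, 8, 10}, which locks those values in; drop them from U, V, X, Y.
V has just one choice, so V = 16. Eliminate 16 elsewhere: Y.
X has just one choice, so X = 6.
That leaves Y = 14. Strike 14 from U.
So U = 20.

20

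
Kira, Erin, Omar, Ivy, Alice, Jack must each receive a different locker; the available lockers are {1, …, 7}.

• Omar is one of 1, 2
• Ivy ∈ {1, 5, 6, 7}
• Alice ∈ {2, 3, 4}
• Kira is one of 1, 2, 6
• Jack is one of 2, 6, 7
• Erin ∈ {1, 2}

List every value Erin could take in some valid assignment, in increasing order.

1, 2

The 2 variables Erin and Omar are confined to {1, 2}, which locks those values in; drop them from Kira, Ivy, Alice, Jack.
Kira must be 6 (only option left). Remove 6 from Ivy, Jack.
Jack must be 7 (only option left). So Ivy can't be 7.
Ivy's domain is down to {5}, so Ivy = 5.
No further eliminations apply; Erin can still be any of 1, 2.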